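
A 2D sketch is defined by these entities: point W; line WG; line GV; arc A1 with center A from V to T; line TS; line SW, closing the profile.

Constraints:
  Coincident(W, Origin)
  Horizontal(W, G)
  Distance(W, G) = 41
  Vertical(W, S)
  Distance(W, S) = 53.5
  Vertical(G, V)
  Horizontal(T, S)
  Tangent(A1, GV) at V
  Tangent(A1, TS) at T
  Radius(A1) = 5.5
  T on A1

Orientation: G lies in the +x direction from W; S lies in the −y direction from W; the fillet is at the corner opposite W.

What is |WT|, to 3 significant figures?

64.2

W is at the origin; WG is horizontal with |WG| = 41.0 and G on the +x side, so G = (41.0, 0.00). WS is vertical with |WS| = 53.5 and S on the −y side, so S = (0.00, -53.5). The virtual corner opposite W is at (41.0, -53.5). Tangency of A1 to GV means the radius AV is perpendicular to GV and the tangent condition forces AT to be normal to TS, with radius 5.5, so the center A sits 5.5 in from both sides at A = (35.5, -48.0). That places the tangent points at V = (41.0, -48.0) on GV and T = (35.5, -53.5) on TS. Then |WT| = |T − W| = 64.2.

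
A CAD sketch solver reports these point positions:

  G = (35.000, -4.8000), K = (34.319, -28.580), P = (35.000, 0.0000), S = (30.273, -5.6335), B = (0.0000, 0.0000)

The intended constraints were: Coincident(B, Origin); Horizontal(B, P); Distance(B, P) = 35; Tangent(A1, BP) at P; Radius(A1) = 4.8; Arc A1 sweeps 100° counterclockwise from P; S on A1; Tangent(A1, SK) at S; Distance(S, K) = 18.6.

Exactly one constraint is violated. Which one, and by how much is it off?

Distance(S, K) = 18.6 — off by 4.70.

B = (0.00, 0.00) ✓; B.y = 0.00, P.y = 0.00 ✓; |BP| = 35.00 ✓; ∠(GP, PB) = 90.00° ✓; |GP| = 4.800 ✓; bearing(G→S) − bearing(G→P) = 100.0° ✓; |GS| = 4.800 ✓; ∠(GS, SK) = 90.00° ✓; |SK| = 23.30 ✗.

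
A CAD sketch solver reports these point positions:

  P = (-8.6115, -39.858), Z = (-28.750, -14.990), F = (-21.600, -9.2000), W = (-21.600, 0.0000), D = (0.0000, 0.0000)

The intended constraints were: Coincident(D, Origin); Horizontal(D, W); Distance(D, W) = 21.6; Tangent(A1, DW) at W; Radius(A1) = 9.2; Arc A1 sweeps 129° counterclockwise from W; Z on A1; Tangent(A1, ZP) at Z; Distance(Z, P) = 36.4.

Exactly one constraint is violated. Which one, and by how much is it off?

Distance(Z, P) = 36.4 — off by 4.40.

D = (0.00, 0.00) ✓; D.y = 0.00, W.y = 0.00 ✓; |DW| = 21.60 ✓; ∠(FW, WD) = 90.00° ✓; |FW| = 9.200 ✓; bearing(F→Z) − bearing(F→W) = 129.0° ✓; |FZ| = 9.200 ✓; ∠(FZ, ZP) = 90.00° ✓; |ZP| = 32.00 ✗.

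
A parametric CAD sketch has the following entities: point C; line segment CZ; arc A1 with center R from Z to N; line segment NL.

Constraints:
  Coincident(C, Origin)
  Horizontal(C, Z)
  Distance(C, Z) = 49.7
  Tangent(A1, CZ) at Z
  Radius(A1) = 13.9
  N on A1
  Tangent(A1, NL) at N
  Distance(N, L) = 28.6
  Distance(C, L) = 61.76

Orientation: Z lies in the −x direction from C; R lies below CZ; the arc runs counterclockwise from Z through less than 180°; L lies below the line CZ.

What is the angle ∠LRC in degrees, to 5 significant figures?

92.442°

Checks: |RN| = 13.90 ✓; ∠(RN, NL) = 90.00° ✓; |NL| = 28.60 ✓; |CL| = 61.76 ✓.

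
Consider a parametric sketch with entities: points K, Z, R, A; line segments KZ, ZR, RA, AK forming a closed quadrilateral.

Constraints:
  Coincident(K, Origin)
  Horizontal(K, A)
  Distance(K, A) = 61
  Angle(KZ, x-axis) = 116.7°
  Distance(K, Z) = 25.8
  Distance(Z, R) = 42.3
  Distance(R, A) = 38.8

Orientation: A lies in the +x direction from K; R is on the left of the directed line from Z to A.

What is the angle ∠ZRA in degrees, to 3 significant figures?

140°

Checks: |ZR| = 42.30 ✓; |RA| = 38.80 ✓.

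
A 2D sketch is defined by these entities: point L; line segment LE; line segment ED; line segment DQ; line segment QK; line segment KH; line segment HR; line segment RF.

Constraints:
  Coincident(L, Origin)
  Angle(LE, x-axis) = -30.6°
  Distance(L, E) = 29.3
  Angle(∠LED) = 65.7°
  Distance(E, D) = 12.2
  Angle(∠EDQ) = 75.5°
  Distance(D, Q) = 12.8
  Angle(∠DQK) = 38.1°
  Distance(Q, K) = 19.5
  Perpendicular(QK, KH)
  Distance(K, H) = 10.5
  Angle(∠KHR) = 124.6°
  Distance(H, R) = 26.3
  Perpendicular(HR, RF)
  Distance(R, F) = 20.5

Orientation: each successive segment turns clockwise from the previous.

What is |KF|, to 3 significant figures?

34.4

∠KHR = 124.6° gives HR at -177° from the x-axis; with |HR| = 26.3, R = (-4.31, -30.6). HR ⟂ RF, so RF runs at 93.3°; with |RF| = 20.5, F = (-5.49, -10.1). Then |KF| = |F − K| = 34.4.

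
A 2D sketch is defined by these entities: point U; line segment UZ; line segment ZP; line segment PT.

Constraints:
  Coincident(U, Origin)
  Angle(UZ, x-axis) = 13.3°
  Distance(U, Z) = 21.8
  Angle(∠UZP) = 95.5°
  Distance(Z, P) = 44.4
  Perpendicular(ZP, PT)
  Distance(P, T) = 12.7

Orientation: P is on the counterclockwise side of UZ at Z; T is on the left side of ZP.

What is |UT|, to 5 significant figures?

47.353

∠UZP = 95.5°, so ZP runs at 13.3° + (180° − 95.5°) = 97.800° from the x-axis; with |ZP| = 44.4, P = Z + 44.4·(cos 97.800°, sin 97.800°) = (15.190, 49.004). The perpendicularity gives PT at right angles to ZP; with |PT| = 12.7 on the left of ZP, T = P + 12.7·(-0.99075, -0.13572) = (2.6070, 47.281). Then |UT| = |T − U| = 47.353.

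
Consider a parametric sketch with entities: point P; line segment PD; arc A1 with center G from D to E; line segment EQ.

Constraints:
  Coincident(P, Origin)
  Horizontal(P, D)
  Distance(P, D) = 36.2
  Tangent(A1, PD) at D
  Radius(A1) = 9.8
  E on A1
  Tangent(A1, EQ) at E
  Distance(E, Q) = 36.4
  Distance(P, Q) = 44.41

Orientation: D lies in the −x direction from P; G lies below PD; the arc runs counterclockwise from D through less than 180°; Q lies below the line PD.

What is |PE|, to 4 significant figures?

46.06

P is at the origin; P and D share the same y with |PD| = 36.2 and D on the −x side, so D = (-36.20, 0.000). Tangency of A1 to PD means the radius GD is perpendicular to PD, so G = D + (0, -9.8) = (-36.20, -9.800). Since GE ⟂ EQ (tangency), |GQ| = √(9.8² + 36.4²) = 37.70 regardless of where E sits on A1. So Q lies on both circle(P, 44.41) and circle(G, 37.70); the below-PD intersection is Q = (-15.80, -41.50). E is the foot of the tangent from Q: E = (-42.78, -17.06).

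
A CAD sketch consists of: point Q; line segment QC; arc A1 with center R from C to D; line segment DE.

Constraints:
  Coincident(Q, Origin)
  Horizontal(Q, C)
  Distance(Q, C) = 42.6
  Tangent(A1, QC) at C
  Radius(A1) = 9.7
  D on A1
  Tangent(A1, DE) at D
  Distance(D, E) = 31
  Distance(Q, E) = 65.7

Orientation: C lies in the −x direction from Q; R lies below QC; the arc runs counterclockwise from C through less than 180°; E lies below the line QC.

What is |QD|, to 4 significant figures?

53.24

Q is at the origin; Q and C share the same y with |QC| = 42.6 and C on the −x side, so C = (-42.60, 0.000). Since A1 is tangent to QC there, RC ⟂ QC, so R = C + (0, -9.7) = (-42.60, -9.700). Since RD ⟂ DE (tangency), |RE| = √(9.7² + 31.0²) = 32.48 regardless of where D sits on A1. So E lies on both circle(Q, 65.7) and circle(R, 32.48); the below-QC intersection is E = (-51.35, -40.98). D is the foot of the tangent from E: D = (-52.30, -9.995).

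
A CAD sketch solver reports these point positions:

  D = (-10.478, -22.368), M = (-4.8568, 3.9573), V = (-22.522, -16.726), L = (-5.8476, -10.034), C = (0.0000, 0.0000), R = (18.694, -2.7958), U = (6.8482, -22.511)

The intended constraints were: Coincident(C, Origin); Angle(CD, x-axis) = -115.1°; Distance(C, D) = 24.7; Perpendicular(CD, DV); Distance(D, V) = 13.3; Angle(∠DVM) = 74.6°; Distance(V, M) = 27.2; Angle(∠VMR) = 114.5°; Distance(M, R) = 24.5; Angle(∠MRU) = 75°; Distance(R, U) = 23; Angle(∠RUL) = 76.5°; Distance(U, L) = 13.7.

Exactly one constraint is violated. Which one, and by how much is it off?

Distance(U, L) = 13.7 — off by 4.10.

C = (0.00, 0.00) ✓; CD at -115.1° ✓; |CD| = 24.70 ✓; ∠(CD, DV) = 90.00° ✓; |DV| = 13.30 ✓; ∠DVM = 74.60° ✓; |VM| = 27.20 ✓; ∠VMR = 114.5° ✓; |MR| = 24.50 ✓; ∠MRU = 75.00° ✓; |RU| = 23.00 ✓; ∠RUL = 76.50° ✓; |UL| = 17.80 ✗.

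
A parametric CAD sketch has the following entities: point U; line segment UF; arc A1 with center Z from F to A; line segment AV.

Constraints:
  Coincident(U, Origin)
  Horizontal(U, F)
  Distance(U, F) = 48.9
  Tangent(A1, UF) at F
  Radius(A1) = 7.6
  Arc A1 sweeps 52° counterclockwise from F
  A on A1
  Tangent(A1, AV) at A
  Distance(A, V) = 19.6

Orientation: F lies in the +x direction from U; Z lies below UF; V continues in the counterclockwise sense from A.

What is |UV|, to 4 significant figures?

35.90

U is at the origin; UF is horizontal with |UF| = 48.9 and F on the +x side, so F = (48.90, 0.000). A1 meets UF tangentially, so ZF is at right angles to UF, so Z = F + (0, -7.6) = (48.90, -7.600). On A1, F sits at bearing 90° from Z; a 52° counterclockwise sweep puts A at bearing 142°, so A = Z + 7.6·(cos 142°, sin 142°) = (42.91, -2.921). Tangency of A1 to AV means the radius ZA is perpendicular to AV, so AV runs along (−sin 142°, cos 142°); with |AV| = 19.6, V = (30.84, -18.37). Then |UV| = |V − U| = 35.90.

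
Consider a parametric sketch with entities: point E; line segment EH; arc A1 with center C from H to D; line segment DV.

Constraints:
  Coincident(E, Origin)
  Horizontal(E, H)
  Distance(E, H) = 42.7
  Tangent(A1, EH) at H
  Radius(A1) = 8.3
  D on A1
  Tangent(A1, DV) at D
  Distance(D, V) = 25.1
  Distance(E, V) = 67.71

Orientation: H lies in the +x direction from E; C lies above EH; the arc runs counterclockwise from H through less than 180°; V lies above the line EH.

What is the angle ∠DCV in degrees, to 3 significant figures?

71.7°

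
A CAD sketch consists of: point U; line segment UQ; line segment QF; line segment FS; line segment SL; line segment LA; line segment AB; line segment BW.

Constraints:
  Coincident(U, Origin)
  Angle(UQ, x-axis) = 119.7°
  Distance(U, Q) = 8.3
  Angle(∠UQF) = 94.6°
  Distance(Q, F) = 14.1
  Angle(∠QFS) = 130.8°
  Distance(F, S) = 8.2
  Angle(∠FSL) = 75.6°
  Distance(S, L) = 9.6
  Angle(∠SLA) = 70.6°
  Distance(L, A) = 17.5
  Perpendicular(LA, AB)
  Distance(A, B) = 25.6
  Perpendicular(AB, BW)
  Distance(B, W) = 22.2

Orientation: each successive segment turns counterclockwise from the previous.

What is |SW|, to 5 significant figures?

18.330

U is at the origin; UQ runs at 119.7° with length 8.3, so Q = (-4.1123, 7.2096). ∠UQF = 94.6° gives QF at -154.90° from the x-axis; with |QF| = 14.1, F = (-16.881, 1.2284). ∠QFS = 130.8° gives FS at -105.70° from the x-axis; with |FS| = 8.2, S = (-19.100, -6.6656). ∠FSL = 75.6° gives SL at -1.3000° from the x-axis; with |SL| = 9.6, L = (-9.5022, -6.8834). ∠SLA = 70.6° gives LA at 108.10° from the x-axis; with |LA| = 17.5, A = (-14.939, 9.7506). LA is perpendicular to AB, so AB runs at -161.90°; with |AB| = 25.6, B = (-39.272, 1.7973). The perpendicularity gives BW at right angles to AB, so BW runs at -71.900°; with |BW| = 22.2, W = (-32.375, -19.304). Then |SW| = |W − S| = 18.330.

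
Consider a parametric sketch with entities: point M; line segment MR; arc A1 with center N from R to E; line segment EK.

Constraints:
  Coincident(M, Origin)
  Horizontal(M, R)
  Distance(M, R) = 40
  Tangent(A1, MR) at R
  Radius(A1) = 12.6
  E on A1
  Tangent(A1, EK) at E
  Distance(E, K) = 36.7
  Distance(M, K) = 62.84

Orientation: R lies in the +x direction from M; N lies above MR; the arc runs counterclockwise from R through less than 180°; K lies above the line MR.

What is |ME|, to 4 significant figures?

54.47

M is at the origin; M and R share the same y with |MR| = 40.0 and R on the +x side, so R = (40.00, 0.000). A1 meets MR tangentially, so NR is at right angles to MR, so N = R + (0, 12.6) = (40.00, 12.60). Since NE ⟂ EK (tangency), |NK| = √(12.6² + 36.7²) = 38.80 regardless of where E sits on A1. So K lies on both circle(M, 62.84) and circle(N, 38.80); the above-MR intersection is K = (36.39, 51.23). E is the foot of the tangent from K: E = (51.48, 17.78).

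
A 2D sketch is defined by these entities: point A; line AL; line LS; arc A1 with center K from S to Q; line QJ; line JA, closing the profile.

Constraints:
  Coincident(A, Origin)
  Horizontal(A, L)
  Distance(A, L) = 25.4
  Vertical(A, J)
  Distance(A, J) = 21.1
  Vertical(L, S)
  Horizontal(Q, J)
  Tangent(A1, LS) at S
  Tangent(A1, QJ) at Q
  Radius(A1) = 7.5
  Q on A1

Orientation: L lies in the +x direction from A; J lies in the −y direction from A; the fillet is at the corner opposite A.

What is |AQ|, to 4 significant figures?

27.67

A is at the origin; A and L share the same y with |AL| = 25.4 and L on the +x side, so L = (25.40, 0.000). AJ is vertical with |AJ| = 21.1 and J on the −y side, so J = (0.000, -21.10). The virtual corner opposite A is at (25.40, -21.10). A1 meets LS tangentially, so KS is at right angles to LS and A1 meets QJ tangentially, so KQ is at right angles to QJ, with radius 7.5, so the center K sits 7.5 in from both sides at K = (17.90, -13.60). That places the tangent points at S = (25.40, -13.60) on LS and Q = (17.90, -21.10) on QJ. Then |AQ| = |Q − A| = 27.67.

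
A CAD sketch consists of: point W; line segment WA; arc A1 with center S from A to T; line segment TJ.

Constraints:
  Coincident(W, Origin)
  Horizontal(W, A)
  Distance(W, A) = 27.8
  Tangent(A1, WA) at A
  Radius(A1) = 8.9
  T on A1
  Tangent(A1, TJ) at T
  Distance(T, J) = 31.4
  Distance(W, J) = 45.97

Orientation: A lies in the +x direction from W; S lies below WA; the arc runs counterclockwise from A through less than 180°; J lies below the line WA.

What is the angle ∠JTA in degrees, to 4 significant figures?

133.0°

W is at the origin; WA is horizontal with |WA| = 27.8 and A on the +x side, so A = (27.80, 0.000). Since A1 is tangent to WA there, SA ⟂ WA, so S = A + (0, -8.9) = (27.80, -8.900). Since ST ⟂ TJ (tangency), |SJ| = √(8.9² + 31.4²) = 32.64 regardless of where T sits on A1. So J lies on both circle(W, 45.97) and circle(S, 32.64); the below-WA intersection is J = (21.10, -40.84). T is the foot of the tangent from J: T = (18.92, -9.517).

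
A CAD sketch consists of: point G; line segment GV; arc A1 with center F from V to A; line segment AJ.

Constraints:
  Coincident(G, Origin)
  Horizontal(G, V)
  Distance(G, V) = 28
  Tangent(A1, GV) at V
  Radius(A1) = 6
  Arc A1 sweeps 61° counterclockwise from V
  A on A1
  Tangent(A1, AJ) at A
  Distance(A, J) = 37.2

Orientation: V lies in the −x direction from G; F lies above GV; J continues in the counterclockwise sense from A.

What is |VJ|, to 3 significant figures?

42.6

G is at the origin; GV is horizontal with |GV| = 28.0 and V on the −x side, so V = (-28.0, 0.00). Since A1 is tangent to GV there, FV ⟂ GV, so F = V + (0, 6) = (-28.0, 6.00). On A1, V sits at bearing -90° from F; a 61° counterclockwise sweep puts A at bearing -29°, so A = F + 6.0·(cos -29°, sin -29°) = (-22.8, 3.09). Since A1 is tangent to AJ there, FA ⟂ AJ, so AJ runs along (−sin -29°, cos -29°); with |AJ| = 37.2, J = (-4.72, 35.6). Then |VJ| = |J − V| = 42.6.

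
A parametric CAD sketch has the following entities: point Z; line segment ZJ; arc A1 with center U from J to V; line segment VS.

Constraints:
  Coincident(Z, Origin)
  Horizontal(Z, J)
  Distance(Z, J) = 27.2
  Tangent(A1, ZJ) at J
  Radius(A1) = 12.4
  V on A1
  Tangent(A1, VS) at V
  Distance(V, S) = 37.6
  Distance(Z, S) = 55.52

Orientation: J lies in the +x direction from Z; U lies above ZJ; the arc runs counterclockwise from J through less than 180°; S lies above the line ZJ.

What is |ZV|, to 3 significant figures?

42.3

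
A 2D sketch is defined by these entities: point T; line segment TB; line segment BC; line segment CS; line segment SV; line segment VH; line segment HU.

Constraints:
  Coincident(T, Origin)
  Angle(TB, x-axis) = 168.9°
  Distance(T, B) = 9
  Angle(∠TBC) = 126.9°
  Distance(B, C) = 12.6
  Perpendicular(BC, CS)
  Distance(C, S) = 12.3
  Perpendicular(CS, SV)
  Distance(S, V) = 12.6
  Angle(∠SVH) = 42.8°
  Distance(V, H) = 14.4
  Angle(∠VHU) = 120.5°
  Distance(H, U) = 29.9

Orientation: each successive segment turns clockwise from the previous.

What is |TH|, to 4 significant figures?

16.64

The perpendicularity gives SV at right angles to CS, so SV runs at -64.20°; with |SV| = 12.6, V = (2.242, 7.086). ∠SVH = 42.8° gives VH at 158.6° from the x-axis; with |VH| = 14.4, H = (-11.16, 12.34). Then |TH| = |H − T| = 16.64.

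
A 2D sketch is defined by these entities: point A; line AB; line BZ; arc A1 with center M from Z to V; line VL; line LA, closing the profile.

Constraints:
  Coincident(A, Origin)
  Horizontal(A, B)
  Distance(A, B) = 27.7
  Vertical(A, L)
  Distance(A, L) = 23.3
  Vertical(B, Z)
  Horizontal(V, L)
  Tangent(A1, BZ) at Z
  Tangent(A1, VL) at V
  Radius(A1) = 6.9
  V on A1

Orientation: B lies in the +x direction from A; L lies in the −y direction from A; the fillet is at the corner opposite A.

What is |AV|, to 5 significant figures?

31.233

A is at the origin; A and B share the same y with |AB| = 27.7 and B on the +x side, so B = (27.700, 0.0000). AL is vertical with |AL| = 23.3 and L on the −y side, so L = (0.0000, -23.300). The virtual corner opposite A is at (27.700, -23.300). Tangency of A1 to BZ means the radius MZ is perpendicular to BZ and A1 meets VL tangentially, so MV is at right angles to VL, with radius 6.9, so the center M sits 6.9 in from both sides at M = (20.800, -16.400). That places the tangent points at Z = (27.700, -16.400) on BZ and V = (20.800, -23.300) on VL. Then |AV| = |V − A| = 31.233.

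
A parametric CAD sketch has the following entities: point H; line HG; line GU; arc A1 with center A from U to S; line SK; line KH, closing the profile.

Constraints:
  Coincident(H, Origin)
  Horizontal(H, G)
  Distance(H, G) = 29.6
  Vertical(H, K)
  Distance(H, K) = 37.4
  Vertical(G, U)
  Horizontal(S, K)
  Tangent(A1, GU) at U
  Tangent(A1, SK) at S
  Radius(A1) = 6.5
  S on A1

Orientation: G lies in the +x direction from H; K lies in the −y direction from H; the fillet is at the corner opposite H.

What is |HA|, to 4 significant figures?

38.58

H is at the origin; HG is horizontal with |HG| = 29.6 and G on the +x side, so G = (29.60, 0.000). H and K share the same x with |HK| = 37.4 and K on the −y side, so K = (0.000, -37.40). The virtual corner opposite H is at (29.60, -37.40). The tangent condition forces AU to be normal to GU and since A1 is tangent to SK there, AS ⟂ SK, with radius 6.5, so the center A sits 6.5 in from both sides at A = (23.10, -30.90). Then |HA| = |A − H| = 38.58.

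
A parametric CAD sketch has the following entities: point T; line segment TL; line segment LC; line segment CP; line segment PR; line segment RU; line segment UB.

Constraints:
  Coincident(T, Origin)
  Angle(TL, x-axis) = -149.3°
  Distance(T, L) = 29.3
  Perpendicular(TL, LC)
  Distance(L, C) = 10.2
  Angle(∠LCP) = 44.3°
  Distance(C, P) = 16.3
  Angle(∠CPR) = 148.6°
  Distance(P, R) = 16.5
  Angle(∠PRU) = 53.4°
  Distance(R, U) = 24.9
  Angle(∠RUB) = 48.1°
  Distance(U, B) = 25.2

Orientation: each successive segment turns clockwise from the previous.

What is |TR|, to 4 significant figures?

22.60

T is at the origin; TL runs at -149.3° with length 29.3, so L = (-25.19, -14.96). TL ⟂ LC, so LC runs at 120.7°; with |LC| = 10.2, C = (-30.40, -6.188). ∠LCP = 44.3° gives CP at -15.00° from the x-axis; with |CP| = 16.3, P = (-14.66, -10.41). ∠CPR = 148.6° gives PR at -46.40° from the x-axis; with |PR| = 16.5, R = (-3.278, -22.36). Then |TR| = |R − T| = 22.60.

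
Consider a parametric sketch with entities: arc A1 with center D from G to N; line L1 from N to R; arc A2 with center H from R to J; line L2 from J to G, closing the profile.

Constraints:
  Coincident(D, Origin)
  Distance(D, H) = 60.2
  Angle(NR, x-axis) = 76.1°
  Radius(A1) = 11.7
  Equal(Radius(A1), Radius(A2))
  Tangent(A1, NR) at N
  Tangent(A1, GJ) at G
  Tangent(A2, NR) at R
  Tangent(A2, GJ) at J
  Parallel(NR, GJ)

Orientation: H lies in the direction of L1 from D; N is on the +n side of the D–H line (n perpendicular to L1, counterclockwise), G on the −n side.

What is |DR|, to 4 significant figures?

61.33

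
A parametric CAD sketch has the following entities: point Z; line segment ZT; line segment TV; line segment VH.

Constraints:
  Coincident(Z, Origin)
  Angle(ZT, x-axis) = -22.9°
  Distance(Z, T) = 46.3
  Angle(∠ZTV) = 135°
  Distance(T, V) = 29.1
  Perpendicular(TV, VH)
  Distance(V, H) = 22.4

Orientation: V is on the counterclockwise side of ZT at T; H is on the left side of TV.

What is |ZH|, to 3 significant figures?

62.7

∠ZTV = 135.0°, so TV runs at -22.9° + (180° − 135.0°) = 22.1° from the x-axis; with |TV| = 29.1, V = T + 29.1·(cos 22.1°, sin 22.1°) = (69.6, -7.07). The perpendicularity gives VH at right angles to TV; with |VH| = 22.4 on the left of TV, H = V + 22.4·(-0.376, 0.927) = (61.2, 13.7). Then |ZH| = |H − Z| = 62.7.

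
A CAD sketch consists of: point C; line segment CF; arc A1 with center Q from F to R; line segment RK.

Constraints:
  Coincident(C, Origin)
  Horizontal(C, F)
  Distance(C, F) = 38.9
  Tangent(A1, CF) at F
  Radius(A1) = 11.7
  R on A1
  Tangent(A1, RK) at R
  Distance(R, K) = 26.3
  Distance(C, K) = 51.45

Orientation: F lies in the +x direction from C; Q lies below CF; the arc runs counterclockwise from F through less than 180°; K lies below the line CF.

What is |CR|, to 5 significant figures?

30.799

Checks: |QF| = 11.70 ✓; |QR| = 11.70 ✓; ∠(QR, RK) = 90.00° ✓; |RK| = 26.30 ✓; |CK| = 51.45 ✓.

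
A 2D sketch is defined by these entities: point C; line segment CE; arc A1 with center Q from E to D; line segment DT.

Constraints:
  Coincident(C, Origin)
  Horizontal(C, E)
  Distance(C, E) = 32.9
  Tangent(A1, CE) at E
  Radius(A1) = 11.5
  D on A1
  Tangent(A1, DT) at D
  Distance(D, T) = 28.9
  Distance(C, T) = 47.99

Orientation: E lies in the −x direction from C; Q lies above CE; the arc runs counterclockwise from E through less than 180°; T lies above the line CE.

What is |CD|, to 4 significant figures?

24.90

C is at the origin; CE is horizontal with |CE| = 32.9 and E on the −x side, so E = (-32.90, 0.000). Since A1 is tangent to CE there, QE ⟂ CE, so Q = E + (0, 11.5) = (-32.90, 11.50). Since QD ⟂ DT (tangency), |QT| = √(11.5² + 28.9²) = 31.10 regardless of where D sits on A1. So T lies on both circle(C, 47.99) and circle(Q, 31.10); the above-CE intersection is T = (-24.29, 41.39). D is the foot of the tangent from T: D = (-21.46, 12.63).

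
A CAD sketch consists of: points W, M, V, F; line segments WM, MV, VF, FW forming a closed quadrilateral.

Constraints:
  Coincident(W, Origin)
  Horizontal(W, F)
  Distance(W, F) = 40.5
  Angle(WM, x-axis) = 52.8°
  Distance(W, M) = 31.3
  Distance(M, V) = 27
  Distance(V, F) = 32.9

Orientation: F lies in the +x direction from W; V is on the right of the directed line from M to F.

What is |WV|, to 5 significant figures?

7.6142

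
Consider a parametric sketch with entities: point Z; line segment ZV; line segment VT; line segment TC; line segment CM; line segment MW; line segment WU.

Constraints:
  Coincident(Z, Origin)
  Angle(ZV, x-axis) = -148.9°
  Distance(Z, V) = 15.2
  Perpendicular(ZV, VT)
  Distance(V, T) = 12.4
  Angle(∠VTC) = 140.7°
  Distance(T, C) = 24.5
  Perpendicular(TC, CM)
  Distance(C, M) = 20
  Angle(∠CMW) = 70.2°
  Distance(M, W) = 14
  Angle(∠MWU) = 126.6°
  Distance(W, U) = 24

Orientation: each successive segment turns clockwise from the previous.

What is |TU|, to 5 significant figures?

8.8796

Z is at the origin; ZV runs at -148.9° with length 15.2, so V = (-13.015, -7.8513). The perpendicularity gives VT at right angles to ZV, so VT runs at 121.10°; with |VT| = 12.4, T = (-19.420, 2.7664). ∠VTC = 140.7° gives TC at 81.800° from the x-axis; with |TC| = 24.5, C = (-15.926, 27.016). The perpendicularity gives CM at right angles to TC, so CM runs at -8.2000°; with |CM| = 20.0, M = (3.8697, 24.163). ∠CMW = 70.2° gives MW at -118.00° from the x-axis; with |MW| = 14.0, W = (-2.7029, 11.802). ∠MWU = 126.6° gives WU at -171.40° from the x-axis; with |WU| = 24.0, U = (-26.433, 8.2132). Then |TU| = |U − T| = 8.8796.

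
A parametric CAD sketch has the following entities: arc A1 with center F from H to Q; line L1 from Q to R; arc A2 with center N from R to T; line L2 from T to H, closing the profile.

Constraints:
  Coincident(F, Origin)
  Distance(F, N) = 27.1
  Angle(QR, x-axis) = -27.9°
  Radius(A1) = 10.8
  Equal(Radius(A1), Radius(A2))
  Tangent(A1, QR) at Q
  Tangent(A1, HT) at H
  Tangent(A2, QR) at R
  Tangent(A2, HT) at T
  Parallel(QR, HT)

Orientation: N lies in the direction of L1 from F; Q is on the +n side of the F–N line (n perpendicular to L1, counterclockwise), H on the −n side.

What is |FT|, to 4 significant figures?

29.17

The slot axis is L1's direction at -27.9°, so u = (cos -27.9°, sin -27.9°) = (0.8838, -0.4679) and n = (−sin -27.9°, cos -27.9°) = (0.4679, 0.8838). F is at the origin and N lies 27.1 along u from F, so N = 27.1·u = (23.95, -12.68). Tangency of A1 to both parallel lines with radius 10.8 puts Q and H at F ± 10.8·n: Q = (5.054, 9.545), H = (-5.054, -9.545). Equal radii place R and T the same way about N: R = N + 10.8·n = (29.00, -3.136), T = N − 10.8·n = (18.90, -22.23). Then |FT| = |T − F| = 29.17.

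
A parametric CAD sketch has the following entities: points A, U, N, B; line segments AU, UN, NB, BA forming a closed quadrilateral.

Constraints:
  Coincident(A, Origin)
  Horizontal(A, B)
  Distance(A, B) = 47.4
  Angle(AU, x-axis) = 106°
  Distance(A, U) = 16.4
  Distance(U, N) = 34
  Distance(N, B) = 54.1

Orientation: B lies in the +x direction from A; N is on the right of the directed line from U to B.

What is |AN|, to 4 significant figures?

18.56

Checks: |UN| = 34.00 ✓; |NB| = 54.10 ✓.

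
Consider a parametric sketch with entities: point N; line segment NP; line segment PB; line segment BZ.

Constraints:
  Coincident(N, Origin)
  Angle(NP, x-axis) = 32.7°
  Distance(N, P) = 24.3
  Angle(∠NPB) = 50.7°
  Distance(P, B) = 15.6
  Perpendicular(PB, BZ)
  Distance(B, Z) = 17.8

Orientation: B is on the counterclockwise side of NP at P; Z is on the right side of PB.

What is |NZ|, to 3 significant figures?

36.6

∠NPB = 50.7°, so PB runs at 32.7° + (180° − 50.7°) = 162° from the x-axis; with |PB| = 15.6, B = P + 15.6·(cos 162°, sin 162°) = (5.61, 17.9). The perpendicularity gives BZ at right angles to PB; with |BZ| = 17.8 on the right of PB, Z = B + 17.8·(0.309, 0.951) = (11.1, 34.9). Then |NZ| = |Z − N| = 36.6.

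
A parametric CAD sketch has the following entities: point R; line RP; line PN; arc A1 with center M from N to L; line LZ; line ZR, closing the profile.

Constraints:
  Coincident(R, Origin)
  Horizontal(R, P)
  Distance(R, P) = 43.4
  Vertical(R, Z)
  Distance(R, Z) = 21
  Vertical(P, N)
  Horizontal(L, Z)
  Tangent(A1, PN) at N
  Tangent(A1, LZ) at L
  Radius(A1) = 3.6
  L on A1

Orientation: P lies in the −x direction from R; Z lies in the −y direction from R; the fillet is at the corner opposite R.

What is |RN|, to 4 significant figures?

46.76

The virtual corner opposite R is at (-43.40, -21.00). Tangency of A1 to PN means the radius MN is perpendicular to PN and since A1 is tangent to LZ there, ML ⟂ LZ, with radius 3.6, so the center M sits 3.6 in from both sides at M = (-39.80, -17.40). That places the tangent points at N = (-43.40, -17.40) on PN and L = (-39.80, -21.00) on LZ. Then |RN| = |N − R| = 46.76.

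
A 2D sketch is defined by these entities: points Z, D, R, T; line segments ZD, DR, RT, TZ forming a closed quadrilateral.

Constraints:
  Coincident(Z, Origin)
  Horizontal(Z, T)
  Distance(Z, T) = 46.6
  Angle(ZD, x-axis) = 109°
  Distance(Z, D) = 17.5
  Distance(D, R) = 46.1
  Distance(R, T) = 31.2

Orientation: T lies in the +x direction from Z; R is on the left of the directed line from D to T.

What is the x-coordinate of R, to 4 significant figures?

38.37

Z is at the origin; ZT is horizontal with |ZT| = 46.6 and T in +x, so T = (46.6, 0). ZD runs at 109.0° with |ZD| = 17.5, so D = (-5.697, 16.55). R is determined by |DR| = 46.1 and |RT| = 31.2 together: it lies at the intersection of circle(D, 46.1) and circle(T, 31.2). With |DT| = 54.85, the foot of the radical line on DT is 37.93 from D and the perpendicular offset is √(46.1² − 37.93²) = 26.21. Taking the left-of-DT solution: R = (38.37, 30.09).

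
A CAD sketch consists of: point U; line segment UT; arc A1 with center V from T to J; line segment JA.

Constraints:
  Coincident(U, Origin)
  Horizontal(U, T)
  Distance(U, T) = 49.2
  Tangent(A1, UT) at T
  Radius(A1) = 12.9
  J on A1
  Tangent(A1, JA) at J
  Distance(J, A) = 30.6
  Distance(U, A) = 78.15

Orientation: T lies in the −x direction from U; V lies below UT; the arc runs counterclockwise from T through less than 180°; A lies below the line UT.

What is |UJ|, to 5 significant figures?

62.951

Checks: ∠(VT, TU) = 90.00° ✓; |VT| = 12.90 ✓; |VJ| = 12.90 ✓; ∠(VJ, JA) = 90.00° ✓; |JA| = 30.60 ✓; |UA| = 78.15 ✓.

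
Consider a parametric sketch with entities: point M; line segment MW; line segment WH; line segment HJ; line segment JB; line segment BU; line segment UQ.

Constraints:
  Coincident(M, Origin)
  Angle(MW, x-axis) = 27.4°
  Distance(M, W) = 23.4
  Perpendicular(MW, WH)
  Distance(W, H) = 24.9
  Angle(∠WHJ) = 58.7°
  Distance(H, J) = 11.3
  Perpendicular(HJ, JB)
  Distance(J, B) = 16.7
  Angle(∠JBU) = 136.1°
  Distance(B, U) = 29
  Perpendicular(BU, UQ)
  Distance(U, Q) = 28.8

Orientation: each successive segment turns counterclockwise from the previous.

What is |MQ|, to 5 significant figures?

63.067

M is at the origin; MW runs at 27.4° with length 23.4, so W = (20.775, 10.769). The perpendicularity gives WH at right angles to MW, so WH runs at 117.40°; with |WH| = 24.9, H = (9.3159, 32.875). ∠WHJ = 58.7° gives HJ at -121.30° from the x-axis; with |HJ| = 11.3, J = (3.4453, 23.220). HJ is perpendicular to JB, so JB runs at -31.300°; with |JB| = 16.7, B = (17.715, 14.544). ∠JBU = 136.1° gives BU at 12.600° from the x-axis; with |BU| = 29.0, U = (46.016, 20.870). BU ⟂ UQ, so UQ runs at 102.60°; with |UQ| = 28.8, Q = (39.734, 48.976). Then |MQ| = |Q − M| = 63.067.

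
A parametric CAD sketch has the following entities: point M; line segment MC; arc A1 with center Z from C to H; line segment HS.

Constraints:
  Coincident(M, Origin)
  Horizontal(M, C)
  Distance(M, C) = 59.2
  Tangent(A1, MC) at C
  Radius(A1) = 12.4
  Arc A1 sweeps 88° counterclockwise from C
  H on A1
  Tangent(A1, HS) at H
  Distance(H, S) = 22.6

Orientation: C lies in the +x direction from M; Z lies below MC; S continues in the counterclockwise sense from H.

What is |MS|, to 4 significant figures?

57.55

On A1, C sits at bearing 90° from Z; an 88° counterclockwise sweep puts H at bearing 178°, so H = Z + 12.4·(cos 178°, sin 178°) = (46.81, -11.97). Since A1 is tangent to HS there, ZH ⟂ HS, so HS runs along (−sin 178°, cos 178°); with |HS| = 22.6, S = (46.02, -34.55). Then |MS| = |S − M| = 57.55.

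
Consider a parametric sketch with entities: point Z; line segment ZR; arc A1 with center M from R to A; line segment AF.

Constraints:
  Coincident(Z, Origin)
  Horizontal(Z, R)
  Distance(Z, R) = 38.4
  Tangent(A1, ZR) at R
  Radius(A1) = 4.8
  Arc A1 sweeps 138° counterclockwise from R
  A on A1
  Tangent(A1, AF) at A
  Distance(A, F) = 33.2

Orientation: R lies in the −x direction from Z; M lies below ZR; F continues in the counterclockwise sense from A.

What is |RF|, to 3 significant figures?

37.4

On A1, R sits at bearing 90° from M; a 138° counterclockwise sweep puts A at bearing 228°, so A = M + 4.8·(cos 228°, sin 228°) = (-41.6, -8.37). A1 meets AF tangentially, so MA is at right angles to AF, so AF runs along (−sin 228°, cos 228°); with |AF| = 33.2, F = (-16.9, -30.6). Then |RF| = |F − R| = 37.4.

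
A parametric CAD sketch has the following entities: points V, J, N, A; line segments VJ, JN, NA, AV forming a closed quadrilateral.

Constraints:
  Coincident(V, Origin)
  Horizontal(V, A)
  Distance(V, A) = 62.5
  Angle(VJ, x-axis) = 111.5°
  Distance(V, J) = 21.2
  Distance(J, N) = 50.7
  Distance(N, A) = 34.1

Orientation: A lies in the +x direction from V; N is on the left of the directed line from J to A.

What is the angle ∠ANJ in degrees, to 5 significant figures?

117.44°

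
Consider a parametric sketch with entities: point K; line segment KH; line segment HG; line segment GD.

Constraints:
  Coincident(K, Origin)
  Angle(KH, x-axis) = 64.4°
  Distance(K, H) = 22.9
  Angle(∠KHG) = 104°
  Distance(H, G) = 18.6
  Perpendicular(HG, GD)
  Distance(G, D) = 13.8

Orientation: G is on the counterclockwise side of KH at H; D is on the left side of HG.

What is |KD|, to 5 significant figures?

25.566

K is at the origin; KH runs at 64.4° with length 22.9, so H = 22.9·(cos 64.4°, sin 64.4°) = (9.8948, 20.652). ∠KHG = 104.0°, so HG runs at 64.4° + (180° − 104.0°) = 140.40° from the x-axis; with |HG| = 18.6, G = H + 18.6·(cos 140.40°, sin 140.40°) = (-4.4368, 32.508). The perpendicularity gives GD at right angles to HG; with |GD| = 13.8 on the left of HG, D = G + 13.8·(-0.63742, -0.77051) = (-13.233, 21.875). Then |KD| = |D − K| = 25.566.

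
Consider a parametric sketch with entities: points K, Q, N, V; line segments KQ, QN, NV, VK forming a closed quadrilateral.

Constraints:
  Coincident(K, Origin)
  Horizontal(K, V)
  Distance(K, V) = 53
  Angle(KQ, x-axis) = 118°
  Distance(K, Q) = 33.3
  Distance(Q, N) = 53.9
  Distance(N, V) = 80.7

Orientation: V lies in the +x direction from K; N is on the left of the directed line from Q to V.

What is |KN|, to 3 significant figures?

74.2

K is at the origin; K and V share the same y with |KV| = 53.0 and V in +x, so V = (53.0, 0). KQ runs at 118.0° with |KQ| = 33.3, so Q = (-15.6, 29.4). N is determined by |QN| = 53.9 and |NV| = 80.7 together: it lies at the intersection of circle(Q, 53.9) and circle(V, 80.7). With |QV| = 74.7, the foot of the radical line on QV is 13.2 from Q and the perpendicular offset is √(53.9² − 13.2²) = 52.3. Taking the left-of-QV solution: N = (17.1, 72.3).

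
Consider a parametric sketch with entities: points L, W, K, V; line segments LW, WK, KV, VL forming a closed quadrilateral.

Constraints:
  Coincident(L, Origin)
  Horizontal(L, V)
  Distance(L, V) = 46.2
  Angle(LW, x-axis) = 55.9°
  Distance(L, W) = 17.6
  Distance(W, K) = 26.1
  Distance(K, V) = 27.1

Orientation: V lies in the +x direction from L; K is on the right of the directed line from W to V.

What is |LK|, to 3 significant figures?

22.6

L is at the origin; LV is horizontal with |LV| = 46.2 and V in +x, so V = (46.2, 0). LW runs at 55.9° with |LW| = 17.6, so W = (9.87, 14.6). K is determined by |WK| = 26.1 and |KV| = 27.1 together: it lies at the intersection of circle(W, 26.1) and circle(V, 27.1). With |WV| = 39.1, the foot of the radical line on WV is 18.9 from W and the perpendicular offset is √(26.1² − 18.9²) = 18.0. Taking the right-of-WV solution: K = (20.7, -9.17).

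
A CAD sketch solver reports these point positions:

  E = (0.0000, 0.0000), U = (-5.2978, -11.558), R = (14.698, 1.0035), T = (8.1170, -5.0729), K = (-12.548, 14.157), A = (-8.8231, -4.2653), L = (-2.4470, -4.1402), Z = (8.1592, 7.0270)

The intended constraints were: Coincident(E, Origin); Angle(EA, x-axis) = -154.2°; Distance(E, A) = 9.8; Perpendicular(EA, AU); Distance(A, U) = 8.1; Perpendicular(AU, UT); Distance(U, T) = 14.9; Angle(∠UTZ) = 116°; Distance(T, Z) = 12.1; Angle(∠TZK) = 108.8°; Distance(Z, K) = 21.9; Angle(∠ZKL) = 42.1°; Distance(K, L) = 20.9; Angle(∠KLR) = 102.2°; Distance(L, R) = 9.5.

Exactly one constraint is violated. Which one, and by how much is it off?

Distance(L, R) = 9.5 — off by 8.40.

E = (0.00, 0.00) ✓; EA at -154.2° ✓; |EA| = 9.800 ✓; ∠(EA, AU) = 90.00° ✓; |AU| = 8.100 ✓; ∠(AU, UT) = 90.00° ✓; |UT| = 14.90 ✓; ∠UTZ = 116.0° ✓; |TZ| = 12.10 ✓; ∠TZK = 108.8° ✓; |ZK| = 21.90 ✓; ∠ZKL = 42.10° ✓; |KL| = 20.90 ✓; ∠KLR = 102.2° ✓; |LR| = 17.90 ✗.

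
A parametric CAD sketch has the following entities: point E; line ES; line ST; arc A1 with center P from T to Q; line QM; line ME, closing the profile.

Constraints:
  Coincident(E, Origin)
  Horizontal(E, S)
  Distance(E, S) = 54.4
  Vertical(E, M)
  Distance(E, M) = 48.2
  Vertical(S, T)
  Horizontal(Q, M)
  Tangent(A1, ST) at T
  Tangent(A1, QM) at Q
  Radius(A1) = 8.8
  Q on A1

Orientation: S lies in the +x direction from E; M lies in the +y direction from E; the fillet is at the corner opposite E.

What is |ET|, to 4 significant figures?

67.17

The virtual corner opposite E is at (54.40, 48.20). Tangency of A1 to ST means the radius PT is perpendicular to ST and A1 meets QM tangentially, so PQ is at right angles to QM, with radius 8.8, so the center P sits 8.8 in from both sides at P = (45.60, 39.40). That places the tangent points at T = (54.40, 39.40) on ST and Q = (45.60, 48.20) on QM. Then |ET| = |T − E| = 67.17.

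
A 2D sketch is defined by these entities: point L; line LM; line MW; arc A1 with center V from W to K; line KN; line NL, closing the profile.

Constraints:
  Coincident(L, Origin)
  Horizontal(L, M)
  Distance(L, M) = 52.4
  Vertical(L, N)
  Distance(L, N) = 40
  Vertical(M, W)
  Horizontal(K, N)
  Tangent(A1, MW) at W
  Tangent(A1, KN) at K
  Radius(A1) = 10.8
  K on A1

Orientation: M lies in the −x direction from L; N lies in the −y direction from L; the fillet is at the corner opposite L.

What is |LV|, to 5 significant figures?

50.825

L is at the origin; L and M share the same y with |LM| = 52.4 and M on the −x side, so M = (-52.400, 0.0000). L and N share the same x with |LN| = 40.0 and N on the −y side, so N = (0.0000, -40.000). The virtual corner opposite L is at (-52.400, -40.000). Since A1 is tangent to MW there, VW ⟂ MW and since A1 is tangent to KN there, VK ⟂ KN, with radius 10.8, so the center V sits 10.8 in from both sides at V = (-41.600, -29.200). Then |LV| = |V − L| = 50.825.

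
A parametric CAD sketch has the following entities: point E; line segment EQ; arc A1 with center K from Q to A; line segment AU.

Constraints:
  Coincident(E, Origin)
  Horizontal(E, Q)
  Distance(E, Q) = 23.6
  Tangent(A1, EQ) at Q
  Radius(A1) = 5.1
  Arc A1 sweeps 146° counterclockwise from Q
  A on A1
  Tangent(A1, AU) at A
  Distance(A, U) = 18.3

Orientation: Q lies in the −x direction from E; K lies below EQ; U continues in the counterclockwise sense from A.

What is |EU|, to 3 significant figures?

22.6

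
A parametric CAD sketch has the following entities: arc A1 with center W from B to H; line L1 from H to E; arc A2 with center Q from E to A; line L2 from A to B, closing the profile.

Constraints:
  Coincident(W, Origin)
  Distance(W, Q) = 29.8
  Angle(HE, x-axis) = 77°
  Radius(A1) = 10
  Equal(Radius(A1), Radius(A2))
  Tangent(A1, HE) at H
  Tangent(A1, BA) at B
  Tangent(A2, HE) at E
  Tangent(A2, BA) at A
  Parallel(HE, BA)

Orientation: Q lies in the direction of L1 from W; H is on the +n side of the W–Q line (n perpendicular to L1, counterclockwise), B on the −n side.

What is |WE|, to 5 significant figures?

31.433

The slot axis is L1's direction at 77.0°, so u = (cos 77.0°, sin 77.0°) = (0.22495, 0.97437) and n = (−sin 77.0°, cos 77.0°) = (-0.97437, 0.22495). W is at the origin and Q lies 29.8 along u from W, so Q = 29.8·u = (6.7035, 29.036). Tangency of A1 to both parallel lines with radius 10.0 puts H and B at W ± 10.0·n: H = (-9.7437, 2.2495), B = (9.7437, -2.2495). Equal radii place E and A the same way about Q: E = Q + 10.0·n = (-3.0402, 31.286), A = Q − 10.0·n = (16.447, 26.787). Then |WE| = |E − W| = 31.433.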